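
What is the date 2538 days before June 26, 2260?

July 15, 2253

−366 (one year; includes Feb 29, 2260) → Jun 26, 2259 (2172 left).
−365 (one year) → Jun 26, 2258 (1807 left).
−365 (one year) → Jun 26, 2257 (1442 left).
−365 (one year) → Jun 26, 2256 (1077 left).
−366 (one year; includes Feb 29, 2256) → Jun 26, 2255 (711 left).
−365 (one year) → Jun 26, 2254 (346 left).
−26 → May 31, 2254 (end of May, 31 days; 320 left).
−31 → Apr 30, 2254 (end of Apr, 30 days; 289 left).
−30 → Mar 31, 2254 (end of Mar, 31 days; 259 left).
−31 → Feb 28, 2254 (end of Feb, 28 days; 228 left).
−28 → Jan 31, 2254 (end of Jan, 31 days; 200 left).
−31 → Dec 31, 2253 (end of Dec, 31 days; 169 left).
−31 → Nov 30, 2253 (end of Nov, 30 days; 138 left).
−30 → Oct 31, 2253 (end of Oct, 31 days; 108 left).
−31 → Sep 30, 2253 (end of Sep, 30 days; 77 left).
−30 → Aug 31, 2253 (end of Aug, 31 days; 47 left).
−31 → Jul 31, 2253 (end of Jul, 31 days; 16 left).
−16 → Jul 15, 2253.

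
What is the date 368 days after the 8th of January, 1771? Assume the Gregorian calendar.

Jan has 31 days: +24 → Feb 1, 1771 (344 left).
Feb has 28 days: +28 → Mar 1, 1771 (316 left).
Mar has 31 days: +31 → Apr 1, 1771 (285 left).
Apr has 30 days: +30 → May 1, 1771 (255 left).
May has 31 days: +31 → Jun 1, 1771 (224 left).
Jun has 30 days: +30 → Jul 1, 1771 (194 left).
Jul has 31 days: +31 → Aug 1, 1771 (163 left).
Aug has 31 days: +31 → Sep 1, 1771 (132 left).
Sep has 30 days: +30 → Oct 1, 1771 (102 left).
Oct has 31 days: +31 → Nov 1, 1771 (71 left).
Nov has 30 days: +30 → Dec 1, 1771 (41 left).
Dec has 31 days: +31 → Jan 1, 1772 (10 left).
+10 → Jan 11, 1772.

January 11, 1772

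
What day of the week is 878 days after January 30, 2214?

Jan 30, 2214 is a Sunday.
878 mod 7 = 3, so 878 days after a Sunday is Sunday + 3 = Wednesday.

Wednesday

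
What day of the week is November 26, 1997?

Doomsday rule: the anchor day for the 1900s is Wednesday. For year 97: 97÷12 = 8 r 1, and 1÷4 = 0, so 8+1+0 = 9.
Wednesday + 9 ≡ Friday — that's 1997's doomsday.
In November the doomsday date is Nov 7.
Nov 26 is 19 days after Nov 7; 19 mod 7 = 5, so Friday + 5 = Wednesday.

Wednesday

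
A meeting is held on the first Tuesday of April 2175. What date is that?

April 4, 2175

April 1, 2175 is a Saturday.
The first Tuesday is therefore April 4 (3 days later).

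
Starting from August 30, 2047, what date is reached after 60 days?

Aug has 31 days: +2 → Sep 1, 2047 (58 left).
Sep has 30 days: +30 → Oct 1, 2047 (28 left).
+28 → Oct 29, 2047.

October 29, 2047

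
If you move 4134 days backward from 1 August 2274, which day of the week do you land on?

Tuesday

First find the weekday of Aug 1, 2274. Doomsday rule: the anchor day for the 2200s is Friday. For year 74: 74÷12 = 6 r 2, and 2÷4 = 0, so 6+2+0 = 8.
Friday + 8 ≡ Saturday — that's 2274's doomsday.
In August the doomsday date is Aug 8.
Aug 1 is 7 days before Aug 8; 7 mod 7 = 0, so Saturday − 0 = Saturday.
4134 mod 7 = 4, so 4134 days before a Saturday is Saturday − 4 = Tuesday.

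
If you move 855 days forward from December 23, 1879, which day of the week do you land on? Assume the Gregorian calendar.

First find the weekday of Dec 23, 1879. Doomsday rule: the anchor day for the 1800s is Friday. For year 79: 79÷12 = 6 r 7, and 7÷4 = 1, so 6+7+1 = 14.
Friday + 14 ≡ Friday — that's 1879's doomsday.
In December the doomsday date is Dec 12.
Dec 23 is 11 days after Dec 12; 11 mod 7 = 4, so Friday + 4 = Tuesday.
855 mod 7 = 1, so 855 days after a Tuesday is Tuesday + 1 = Wednesday.

Wednesday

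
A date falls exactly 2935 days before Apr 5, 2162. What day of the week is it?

Saturday

First find the weekday of Apr 5, 2162. Doomsday rule: the anchor day for the 2100s is Sunday. For year 62: 62÷12 = 5 r 2, and 2÷4 = 0, so 5+2+0 = 7.
Sunday + 7 ≡ Sunday — that's 2162's doomsday.
In April the doomsday date is Apr 4.
Apr 5 is 1 day after Apr 4; 1 mod 7 = 1, so Sunday + 1 = Monday.
2935 mod 7 = 2, so 2935 days before a Monday is Monday − 2 = Saturday.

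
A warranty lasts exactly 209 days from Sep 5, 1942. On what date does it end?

April 2, 1943

Sep has 30 days: +26 → Oct 1, 1942 (183 left).
Oct has 31 days: +31 → Nov 1, 1942 (152 left).
Nov has 30 days: +30 → Dec 1, 1942 (122 left).
Dec has 31 days: +31 → Jan 1, 1943 (91 left).
Jan has 31 days: +31 → Feb 1, 1943 (60 left).
Feb has 28 days: +28 → Mar 1, 1943 (32 left).
Mar has 31 days: +31 → Apr 1, 1943 (1 left).
+1 → Apr 2, 1943.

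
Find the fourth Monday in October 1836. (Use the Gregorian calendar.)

October 1, 1836 is a Saturday.
The first Monday is therefore October 3 (2 days later).
The fourth Monday is 3 + 3×7 = October 24.

October 24, 1836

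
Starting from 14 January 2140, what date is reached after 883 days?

+366 (one year; includes Feb 29, 2140) → Jan 14, 2141 (517 left).
+365 (one year) → Jan 14, 2142 (152 left).
Jan has 31 days: +18 → Feb 1, 2142 (134 left).
Feb has 28 days: +28 → Mar 1, 2142 (106 left).
Mar has 31 days: +31 → Apr 1, 2142 (75 left).
Apr has 30 days: +30 → May 1, 2142 (45 left).
May has 31 days: +31 → Jun 1, 2142 (14 left).
+14 → Jun 15, 2142.

June 15, 2142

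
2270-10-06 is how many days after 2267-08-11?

Aug 11, 2267 → Aug 11, 2268: 366 days (Feb 29, 2268 is in that span).
Aug 11, 2268 → Aug 11, 2269: 365 days.
Aug 11, 2269 → Aug 11, 2270: 365 days.
Aug 11, 2270 → Sep 11, 2270: 31 days (August has 31).
Sep 11, 2270 → Oct 6, 2270: 25 days.
Total: 1152 days.

1152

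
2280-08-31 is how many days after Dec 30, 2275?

1706

Dec 30, 2275 → Dec 30, 2276: 366 days (Feb 29, 2276 is in that span).
Dec 30, 2276 → Dec 30, 2277: 365 days.
Dec 30, 2277 → Dec 30, 2278: 365 days.
Dec 30, 2278 → Dec 30, 2279: 365 days.
Dec 30, 2279 → Jan 30, 2280: 31 days (December has 31).
Jan 30, 2280 → Feb 29, 2280: 30 days (January has 31).
Feb 29, 2280 → Mar 29, 2280: 29 days (February has 29).
Mar 29, 2280 → Apr 29, 2280: 31 days (March has 31).
Apr 29, 2280 → May 29, 2280: 30 days (April has 30).
May 29, 2280 → Jun 29, 2280: 31 days (May has 31).
Jun 29, 2280 → Jul 29, 2280: 30 days (June has 30).
Jul 29, 2280 → Aug 29, 2280: 31 days (July has 31).
Aug 29, 2280 → Aug 31, 2280: 2 days.
Total: 1706 days.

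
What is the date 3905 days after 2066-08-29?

+365 (one year) → Aug 29, 2067 (3540 left).
+366 (one year; includes Feb 29, 2068) → Aug 29, 2068 (3174 left).
+365 (one year) → Aug 29, 2069 (2809 left).
+365 (one year) → Aug 29, 2070 (2444 left).
+365 (one year) → Aug 29, 2071 (2079 left).
+366 (one year; includes Feb 29, 2072) → Aug 29, 2072 (1713 left).
+365 (one year) → Aug 29, 2073 (1348 left).
+365 (one year) → Aug 29, 2074 (983 left).
+365 (one year) → Aug 29, 2075 (618 left).
+366 (one year; includes Feb 29, 2076) → Aug 29, 2076 (252 left).
Aug has 31 days: +3 → Sep 1, 2076 (249 left).
Sep has 30 days: +30 → Oct 1, 2076 (219 left).
Oct has 31 days: +31 → Nov 1, 2076 (188 left).
Nov has 30 days: +30 → Dec 1, 2076 (158 left).
Dec has 31 days: +31 → Jan 1, 2077 (127 left).
Jan has 31 days: +31 → Feb 1, 2077 (96 left).
Feb has 28 days: +28 → Mar 1, 2077 (68 left).
Mar has 31 days: +31 → Apr 1, 2077 (37 left).
Apr has 30 days: +30 → May 1, 2077 (7 left).
+7 → May 8, 2077.

May 8, 2077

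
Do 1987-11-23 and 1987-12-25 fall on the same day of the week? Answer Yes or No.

No

From Nov 23, 1987 to Dec 25, 1987 is 32 days.
32 mod 7 = 4, so they are different weekdays.
(Nov 23, 1987 is a Monday; Dec 25, 1987 is a Friday.)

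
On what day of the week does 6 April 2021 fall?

Doomsday rule: the anchor day for the 2000s is Tuesday. For year 21: 21÷12 = 1 r 9, and 9÷4 = 2, so 1+9+2 = 12.
Tuesday + 12 ≡ Sunday — that's 2021's doomsday.
In April the doomsday date is Apr 4.
Apr 6 is 2 days after Apr 4; 2 mod 7 = 2, so Sunday + 2 = Tuesday.

Tuesday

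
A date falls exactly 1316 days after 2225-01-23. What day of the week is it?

Sunday

First find the weekday of Jan 23, 2225. Doomsday rule: the anchor day for the 2200s is Friday. For year 25: 25÷12 = 2 r 1, and 1÷4 = 0, so 2+1+0 = 3.
Friday + 3 ≡ Monday — that's 2225's doomsday.
In January the doomsday date is Jan 3 (2225 is not a leap year).
Jan 23 is 20 days after Jan 3; 20 mod 7 = 6, so Monday + 6 = Sunday.
1316 mod 7 = 0, so 1316 days after a Sunday is Sunday + 0 = Sunday.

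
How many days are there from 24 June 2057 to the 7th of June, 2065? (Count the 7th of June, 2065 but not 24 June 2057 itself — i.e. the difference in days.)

Jun 24, 2057 → Jun 24, 2058: 365 days.
Jun 24, 2058 → Jun 24, 2059: 365 days.
Jun 24, 2059 → Jun 24, 2060: 366 days (Feb 29, 2060 is in that span).
Jun 24, 2060 → Jun 24, 2061: 365 days.
Jun 24, 2061 → Jun 24, 2062: 365 days.
Jun 24, 2062 → Jun 24, 2063: 365 days.
Jun 24, 2063 → Jun 24, 2064: 366 days (Feb 29, 2064 is in that span).
Jun 24, 2064 → Jul 24, 2064: 30 days (June has 30).
Jul 24, 2064 → Aug 24, 2064: 31 days (July has 31).
Aug 24, 2064 → Sep 24, 2064: 31 days (August has 31).
Sep 24, 2064 → Oct 24, 2064: 30 days (September has 30).
Oct 24, 2064 → Nov 24, 2064: 31 days (October has 31).
Nov 24, 2064 → Dec 24, 2064: 30 days (November has 30).
Dec 24, 2064 → Jan 24, 2065: 31 days (December has 31).
Jan 24, 2065 → Feb 24, 2065: 31 days (January has 31).
Feb 24, 2065 → Mar 24, 2065: 28 days (February has 28).
Mar 24, 2065 → Apr 24, 2065: 31 days (March has 31).
Apr 24, 2065 → May 24, 2065: 30 days (April has 30).
May 24, 2065 → Jun 7, 2065: 14 days.
Total: 2905 days.

2905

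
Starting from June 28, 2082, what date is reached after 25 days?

July 23, 2082

Jun has 30 days: +3 → Jul 1, 2082 (22 left).
+22 → Jul 23, 2082.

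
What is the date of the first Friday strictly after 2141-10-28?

November 3, 2141

Oct 28, 2141 is a Saturday.
From Saturday to the next Friday is 6 days.
Oct 28, 2141 + 6 = Nov 3, 2141.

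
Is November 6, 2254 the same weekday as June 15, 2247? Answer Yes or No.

From Jun 15, 2247 to Nov 6, 2254 is 2701 days.
2701 mod 7 = 6, so they are different weekdays.
(Jun 15, 2247 is a Tuesday; Nov 6, 2254 is a Monday.)

No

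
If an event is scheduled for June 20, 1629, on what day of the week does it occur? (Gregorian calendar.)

Wednesday

Doomsday rule: the anchor day for the 1600s is Tuesday. For year 29: 29÷12 = 2 r 5, and 5÷4 = 1, so 2+5+1 = 8.
Tuesday + 8 ≡ Wednesday — that's 1629's doomsday.
In June the doomsday date is Jun 6.
Jun 20 is 14 days after Jun 6; 14 mod 7 = 0, so Wednesday + 0 = Wednesday.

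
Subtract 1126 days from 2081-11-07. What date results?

October 8, 2078

−365 (one year) → Nov 7, 2080 (761 left).
−366 (one year; includes Feb 29, 2080) → Nov 7, 2079 (395 left).
−7 → Oct 31, 2079 (end of Oct, 31 days; 388 left).
−31 → Sep 30, 2079 (end of Sep, 30 days; 357 left).
−30 → Aug 31, 2079 (end of Aug, 31 days; 327 left).
−31 → Jul 31, 2079 (end of Jul, 31 days; 296 left).
−31 → Jun 30, 2079 (end of Jun, 30 days; 265 left).
−30 → May 31, 2079 (end of May, 31 days; 235 left).
−31 → Apr 30, 2079 (end of Apr, 30 days; 204 left).
−30 → Mar 31, 2079 (end of Mar, 31 days; 174 left).
−31 → Feb 28, 2079 (end of Feb, 28 days; 143 left).
−28 → Jan 31, 2079 (end of Jan, 31 days; 115 left).
−31 → Dec 31, 2078 (end of Dec, 31 days; 84 left).
−31 → Nov 30, 2078 (end of Nov, 30 days; 53 left).
−30 → Oct 31, 2078 (end of Oct, 31 days; 23 left).
−23 → Oct 8, 2078.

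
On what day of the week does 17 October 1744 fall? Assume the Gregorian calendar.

Doomsday rule: the anchor day for the 1700s is Sunday. For year 44: 44÷12 = 3 r 8, and 8÷4 = 2, so 3+8+2 = 13.
Sunday + 13 ≡ Saturday — that's 1744's doomsday.
In October the doomsday date is Oct 10.
Oct 17 is 7 days after Oct 10; 7 mod 7 = 0, so Saturday + 0 = Saturday.

Saturday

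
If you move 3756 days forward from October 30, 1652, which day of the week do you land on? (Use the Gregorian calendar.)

Oct 30, 1652 is a Wednesday.
3756 mod 7 = 4, so 3756 days after a Wednesday is Wednesday + 4 = Sunday.

Sunday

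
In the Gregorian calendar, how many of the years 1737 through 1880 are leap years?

35

Multiples of 4 in [1737,1880]: 36.
Of those, multiples of 100: 1 (not leap unless ÷400).
Multiples of 400: 0.
Leap years = 36 − 1 + 0 = 35.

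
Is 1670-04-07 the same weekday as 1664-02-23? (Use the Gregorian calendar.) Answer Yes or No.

From Feb 23, 1664 to Apr 7, 1670 is 2235 days.
2235 mod 7 = 2, so they are different weekdays.
(Feb 23, 1664 is a Saturday; Apr 7, 1670 is a Monday.)

No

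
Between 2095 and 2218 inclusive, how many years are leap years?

Multiples of 4 in [2095,2218]: 31.
Of those, multiples of 100: 2 (not leap unless ÷400).
Multiples of 400: 0.
Leap years = 31 − 2 + 0 = 29.

29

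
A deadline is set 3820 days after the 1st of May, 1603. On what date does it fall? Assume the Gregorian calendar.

+366 (one year; includes Feb 29, 1604) → May 1, 1604 (3454 left).
+365 (one year) → May 1, 1605 (3089 left).
+365 (one year) → May 1, 1606 (2724 left).
+365 (one year) → May 1, 1607 (2359 left).
+366 (one year; includes Feb 29, 1608) → May 1, 1608 (1993 left).
+365 (one year) → May 1, 1609 (1628 left).
+365 (one year) → May 1, 1610 (1263 left).
+365 (one year) → May 1, 1611 (898 left).
+366 (one year; includes Feb 29, 1612) → May 1, 1612 (532 left).
+365 (one year) → May 1, 1613 (167 left).
May has 31 days: +31 → Jun 1, 1613 (136 left).
Jun has 30 days: +30 → Jul 1, 1613 (106 left).
Jul has 31 days: +31 → Aug 1, 1613 (75 left).
Aug has 31 days: +31 → Sep 1, 1613 (44 left).
Sep has 30 days: +30 → Oct 1, 1613 (14 left).
+14 → Oct 15, 1613.

October 15, 1613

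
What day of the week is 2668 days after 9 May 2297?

Monday

May 9, 2297 is a Sunday.
2668 mod 7 = 1, so 2668 days after a Sunday is Sunday + 1 = Monday.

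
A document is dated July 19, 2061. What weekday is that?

Tuesday

Doomsday rule: the anchor day for the 2000s is Tuesday. For year 61: 61÷12 = 5 r 1, and 1÷4 = 0, so 5+1+0 = 6.
Tuesday + 6 ≡ Monday — that's 2061's doomsday.
In July the doomsday date is Jul 11.
Jul 19 is 8 days after Jul 11; 8 mod 7 = 1, so Monday + 1 = Tuesday.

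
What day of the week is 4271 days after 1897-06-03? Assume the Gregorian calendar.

First find the weekday of Jun 3, 1897. Doomsday rule: the anchor day for the 1800s is Friday. For year 97: 97÷12 = 8 r 1, and 1÷4 = 0, so 8+1+0 = 9.
Friday + 9 ≡ Sunday — that's 1897's doomsday.
In June the doomsday date is Jun 6.
Jun 3 is 3 days before Jun 6; 3 mod 7 = 3, so Sunday − 3 = Thursday.
4271 mod 7 = 1, so 4271 days after a Thursday is Thursday + 1 = Friday.

Friday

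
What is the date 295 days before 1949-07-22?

September 30, 1948

−22 → Jun 30, 1949 (end of Jun, 30 days; 273 left).
−30 → May 31, 1949 (end of May, 31 days; 243 left).
−31 → Apr 30, 1949 (end of Apr, 30 days; 212 left).
−30 → Mar 31, 1949 (end of Mar, 31 days; 182 left).
−31 → Feb 28, 1949 (end of Feb, 28 days; 151 left).
−28 → Jan 31, 1949 (end of Jan, 31 days; 123 left).
−31 → Dec 31, 1948 (end of Dec, 31 days; 92 left).
−31 → Nov 30, 1948 (end of Nov, 30 days; 61 left).
−30 → Oct 31, 1948 (end of Oct, 31 days; 31 left).
−31 → Sep 30, 1948 (end of Sep, 30 days; 0 left).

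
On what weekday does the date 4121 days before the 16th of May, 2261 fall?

Saturday

May 16, 2261 is a Thursday.
4121 mod 7 = 5, so 4121 days before a Thursday is Thursday − 5 = Saturday.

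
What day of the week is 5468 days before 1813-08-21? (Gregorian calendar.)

First find the weekday of Aug 21, 1813. Doomsday rule: the anchor day for the 1800s is Friday. For year 13: 13÷12 = 1 r 1, and 1÷4 = 0, so 1+1+0 = 2.
Friday + 2 ≡ Sunday — that's 1813's doomsday.
In August the doomsday date is Aug 8.
Aug 21 is 13 days after Aug 8; 13 mod 7 = 6, so Sunday + 6 = Saturday.
5468 mod 7 = 1, so 5468 days before a Saturday is Saturday − 1 = Friday.

Friday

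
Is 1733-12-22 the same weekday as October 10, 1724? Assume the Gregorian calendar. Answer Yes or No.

Yes

From Oct 10, 1724 to Dec 22, 1733 is 3360 days.
3360 mod 7 = 0, so they are the same weekday.
(Oct 10, 1724 is a Tuesday; Dec 22, 1733 is a Tuesday.)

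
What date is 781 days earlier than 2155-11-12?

−365 (one year) → Nov 12, 2154 (416 left).
−365 (one year) → Nov 12, 2153 (51 left).
−12 → Oct 31, 2153 (end of Oct, 31 days; 39 left).
−31 → Sep 30, 2153 (end of Sep, 30 days; 8 left).
−8 → Sep 22, 2153.

September 22, 2153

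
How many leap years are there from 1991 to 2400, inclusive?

100

Multiples of 4 in [1991,2400]: 103.
Of those, multiples of 100: 5 (not leap unless ÷400).
Multiples of 400: 2.
Leap years = 103 − 5 + 2 = 100.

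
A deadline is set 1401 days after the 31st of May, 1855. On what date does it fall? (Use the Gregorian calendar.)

+366 (one year; includes Feb 29, 1856) → May 31, 1856 (1035 left).
+365 (one year) → May 31, 1857 (670 left).
+365 (one year) → May 31, 1858 (305 left).
May has 31 days: +1 → Jun 1, 1858 (304 left).
Jun has 30 days: +30 → Jul 1, 1858 (274 left).
Jul has 31 days: +31 → Aug 1, 1858 (243 left).
Aug has 31 days: +31 → Sep 1, 1858 (212 left).
Sep has 30 days: +30 → Oct 1, 1858 (182 left).
Oct has 31 days: +31 → Nov 1, 1858 (151 left).
Nov has 30 days: +30 → Dec 1, 1858 (121 left).
Dec has 31 days: +31 → Jan 1, 1859 (90 left).
Jan has 31 days: +31 → Feb 1, 1859 (59 left).
Feb has 28 days: +28 → Mar 1, 1859 (31 left).
Mar has 31 days: +31 → Apr 1, 1859 (0 left).

April 1, 1859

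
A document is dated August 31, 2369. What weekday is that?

Doomsday rule: the anchor day for the 2300s is Wednesday. For year 69: 69÷12 = 5 r 9, and 9÷4 = 2, so 5+9+2 = 16.
Wednesday + 16 ≡ Friday — that's 2369's doomsday.
In August the doomsday date is Aug 8.
Aug 31 is 23 days after Aug 8; 23 mod 7 = 2, so Friday + 2 = Sunday.

Sunday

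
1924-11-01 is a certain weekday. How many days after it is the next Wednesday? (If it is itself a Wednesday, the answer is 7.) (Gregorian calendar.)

Nov 1, 1924 is a Saturday.
From Saturday to the next Wednesday is 4 days.

4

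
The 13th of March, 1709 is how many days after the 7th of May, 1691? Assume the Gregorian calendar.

May 7, 1691 → May 7, 1692: 366 days (Feb 29, 1692 is in that span).
May 7, 1692 → May 7, 1693: 365 days.
May 7, 1693 → May 7, 1694: 365 days.
May 7, 1694 → May 7, 1695: 365 days.
May 7, 1695 → May 7, 1696: 366 days (Feb 29, 1696 is in that span).
May 7, 1696 → May 7, 1697: 365 days.
May 7, 1697 → May 7, 1698: 365 days.
May 7, 1698 → May 7, 1699: 365 days.
May 7, 1699 → May 7, 1700: 365 days.
May 7, 1700 → May 7, 1701: 365 days.
May 7, 1701 → May 7, 1702: 365 days.
May 7, 1702 → May 7, 1703: 365 days.
May 7, 1703 → May 7, 1704: 366 days (Feb 29, 1704 is in that span).
May 7, 1704 → May 7, 1705: 365 days.
May 7, 1705 → May 7, 1706: 365 days.
May 7, 1706 → May 7, 1707: 365 days.
May 7, 1707 → May 7, 1708: 366 days (Feb 29, 1708 is in that span).
May 7, 1708 → Jun 7, 1708: 31 days (May has 31).
Jun 7, 1708 → Jul 7, 1708: 30 days (June has 30).
Jul 7, 1708 → Aug 7, 1708: 31 days (July has 31).
Aug 7, 1708 → Sep 7, 1708: 31 days (August has 31).
Sep 7, 1708 → Oct 7, 1708: 30 days (September has 30).
Oct 7, 1708 → Nov 7, 1708: 31 days (October has 31).
Nov 7, 1708 → Dec 7, 1708: 30 days (November has 30).
Dec 7, 1708 → Jan 7, 1709: 31 days (December has 31).
Jan 7, 1709 → Feb 7, 1709: 31 days (January has 31).
Feb 7, 1709 → Mar 7, 1709: 28 days (February has 28).
Mar 7, 1709 → Mar 13, 1709: 6 days.
Total: 6519 days.

6519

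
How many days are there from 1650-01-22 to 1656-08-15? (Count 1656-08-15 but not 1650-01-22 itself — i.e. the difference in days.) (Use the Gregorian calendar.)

Jan 22, 1650 → Jan 22, 1651: 365 days.
Jan 22, 1651 → Jan 22, 1652: 365 days.
Jan 22, 1652 → Jan 22, 1653: 366 days (Feb 29, 1652 is in that span).
Jan 22, 1653 → Jan 22, 1654: 365 days.
Jan 22, 1654 → Jan 22, 1655: 365 days.
Jan 22, 1655 → Jan 22, 1656: 365 days.
Jan 22, 1656 → Feb 22, 1656: 31 days (January has 31).
Feb 22, 1656 → Mar 22, 1656: 29 days (February has 29).
Mar 22, 1656 → Apr 22, 1656: 31 days (March has 31).
Apr 22, 1656 → May 22, 1656: 30 days (April has 30).
May 22, 1656 → Jun 22, 1656: 31 days (May has 31).
Jun 22, 1656 → Jul 22, 1656: 30 days (June has 30).
Jul 22, 1656 → Aug 15, 1656: 24 days.
Total: 2397 days.

2397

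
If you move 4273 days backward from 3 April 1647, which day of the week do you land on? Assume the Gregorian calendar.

First find the weekday of Apr 3, 1647. Doomsday rule: the anchor day for the 1600s is Tuesday. For year 47: 47÷12 = 3 r 11, and 11÷4 = 2, so 3+11+2 = 16.
Tuesday + 16 ≡ Thursday — that's 1647's doomsday.
In April the doomsday date is Apr 4.
Apr 3 is 1 day before Apr 4; 1 mod 7 = 1, so Thursday − 1 = Wednesday.
4273 mod 7 = 3, so 4273 days before a Wednesday is Wednesday − 3 = Sunday.

Sunday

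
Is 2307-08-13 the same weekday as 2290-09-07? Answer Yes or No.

From Sep 7, 2290 to Aug 13, 2307 is 6183 days.
6183 mod 7 = 2, so they are different weekdays.
(Sep 7, 2290 is a Sunday; Aug 13, 2307 is a Tuesday.)

No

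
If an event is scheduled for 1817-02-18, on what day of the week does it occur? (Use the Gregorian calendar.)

Tuesday

Doomsday rule: the anchor day for the 1800s is Friday. For year 17: 17÷12 = 1 r 5, and 5÷4 = 1, so 1+5+1 = 7.
Friday + 7 ≡ Friday — that's 1817's doomsday.
In February the doomsday date is Feb 28 (1817 is not a leap year).
Feb 18 is 10 days before Feb 28; 10 mod 7 = 3, so Friday − 3 = Tuesday.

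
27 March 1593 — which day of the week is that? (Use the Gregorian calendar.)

Saturday

Doomsday rule: the anchor day for the 1500s is Wednesday. For year 93: 93÷12 = 7 r 9, and 9÷4 = 2, so 7+9+2 = 18.
Wednesday + 18 ≡ Sunday — that's 1593's doomsday.
In March the doomsday date is Mar 14.
Mar 27 is 13 days after Mar 14; 13 mod 7 = 6, so Sunday + 6 = Saturday.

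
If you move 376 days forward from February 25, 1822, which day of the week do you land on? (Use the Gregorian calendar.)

Saturday

Feb 25, 1822 is a Monday.
376 mod 7 = 5, so 376 days after a Monday is Monday + 5 = Saturday.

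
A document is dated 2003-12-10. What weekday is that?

Wednesday

Doomsday rule: the anchor day for the 2000s is Tuesday. For year 03: 3÷12 = 0 r 3, and 3÷4 = 0, so 0+3+0 = 3.
Tuesday + 3 ≡ Friday — that's 2003's doomsday.
In December the doomsday date is Dec 12.
Dec 10 is 2 days before Dec 12; 2 mod 7 = 2, so Friday − 2 = Wednesday.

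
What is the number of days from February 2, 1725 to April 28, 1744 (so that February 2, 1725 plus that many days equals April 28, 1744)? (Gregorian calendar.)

7025

Feb 2, 1725 → Feb 2, 1726: 365 days.
Feb 2, 1726 → Feb 2, 1727: 365 days.
Feb 2, 1727 → Feb 2, 1728: 365 days.
Feb 2, 1728 → Feb 2, 1729: 366 days (Feb 29, 1728 is in that span).
Feb 2, 1729 → Feb 2, 1730: 365 days.
Feb 2, 1730 → Feb 2, 1731: 365 days.
Feb 2, 1731 → Feb 2, 1732: 365 days.
Feb 2, 1732 → Feb 2, 1733: 366 days (Feb 29, 1732 is in that span).
Feb 2, 1733 → Feb 2, 1734: 365 days.
Feb 2, 1734 → Feb 2, 1735: 365 days.
Feb 2, 1735 → Feb 2, 1736: 365 days.
Feb 2, 1736 → Feb 2, 1737: 366 days (Feb 29, 1736 is in that span).
Feb 2, 1737 → Feb 2, 1738: 365 days.
Feb 2, 1738 → Feb 2, 1739: 365 days.
Feb 2, 1739 → Feb 2, 1740: 365 days.
Feb 2, 1740 → Feb 2, 1741: 366 days (Feb 29, 1740 is in that span).
Feb 2, 1741 → Feb 2, 1742: 365 days.
Feb 2, 1742 → Feb 2, 1743: 365 days.
Feb 2, 1743 → Feb 2, 1744: 365 days.
Feb 2, 1744 → Mar 2, 1744: 29 days (February has 29).
Mar 2, 1744 → Apr 2, 1744: 31 days (March has 31).
Apr 2, 1744 → Apr 28, 1744: 26 days.
Total: 7025 days.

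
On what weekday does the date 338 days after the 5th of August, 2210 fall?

Aug 5, 2210 is a Sunday.
338 mod 7 = 2, so 338 days after a Sunday is Sunday + 2 = Tuesday.

Tuesday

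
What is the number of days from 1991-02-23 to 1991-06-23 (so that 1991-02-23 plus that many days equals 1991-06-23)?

120

Feb 23, 1991 → Mar 23, 1991: 28 days (February has 28).
Mar 23, 1991 → Apr 23, 1991: 31 days (March has 31).
Apr 23, 1991 → May 23, 1991: 30 days (April has 30).
May 23, 1991 → Jun 23, 1991: 31 days.
Total: 120 days.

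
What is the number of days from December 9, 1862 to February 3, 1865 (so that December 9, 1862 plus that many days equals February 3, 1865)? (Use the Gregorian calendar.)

787

Dec 9, 1862 → Dec 9, 1863: 365 days.
Dec 9, 1863 → Dec 9, 1864: 366 days (Feb 29, 1864 is in that span).
Dec 9, 1864 → Jan 9, 1865: 31 days (December has 31).
Jan 9, 1865 → Feb 3, 1865: 25 days.
Total: 787 days.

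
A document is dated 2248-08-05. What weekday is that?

Doomsday rule: the anchor day for the 2200s is Friday. For year 48: 48÷12 = 4 r 0, and 0÷4 = 0, so 4+0+0 = 4.
Friday + 4 ≡ Tuesday — that's 2248's doomsday.
In August the doomsday date is Aug 8.
Aug 5 is 3 days before Aug 8; 3 mod 7 = 3, so Tuesday − 3 = Saturday.

Saturday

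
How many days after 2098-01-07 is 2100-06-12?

Jan 7, 2098 → Jan 7, 2099: 365 days.
Jan 7, 2099 → Jan 7, 2100: 365 days.
Jan 7, 2100 → Feb 7, 2100: 31 days (January has 31).
Feb 7, 2100 → Mar 7, 2100: 28 days (February has 28).
Mar 7, 2100 → Apr 7, 2100: 31 days (March has 31).
Apr 7, 2100 → May 7, 2100: 30 days (April has 30).
May 7, 2100 → Jun 7, 2100: 31 days (May has 31).
Jun 7, 2100 → Jun 12, 2100: 5 days.
Total: 886 days.

886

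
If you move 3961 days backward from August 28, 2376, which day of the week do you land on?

First find the weekday of Aug 28, 2376. Doomsday rule: the anchor day for the 2300s is Wednesday. For year 76: 76÷12 = 6 r 4, and 4÷4 = 1, so 6+4+1 = 11.
Wednesday + 11 ≡ Sunday — that's 2376's doomsday.
In August the doomsday date is Aug 8.
Aug 28 is 20 days after Aug 8; 20 mod 7 = 6, so Sunday + 6 = Saturday.
3961 mod 7 = 6, so 3961 days before a Saturday is Saturday − 6 = Sunday.

Sunday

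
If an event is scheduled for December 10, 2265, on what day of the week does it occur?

Doomsday rule: the anchor day for the 2200s is Friday. For year 65: 65÷12 = 5 r 5, and 5÷4 = 1, so 5+5+1 = 11.
Friday + 11 ≡ Tuesday — that's 2265's doomsday.
In December the doomsday date is Dec 12.
Dec 10 is 2 days before Dec 12; 2 mod 7 = 2, so Tuesday − 2 = Sunday.

Sunday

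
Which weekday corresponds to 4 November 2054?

Wednesday

Doomsday rule: the anchor day for the 2000s is Tuesday. For year 54: 54÷12 = 4 r 6, and 6÷4 = 1, so 4+6+1 = 11.
Tuesday + 11 ≡ Saturday — that's 2054's doomsday.
In November the doomsday date is Nov 7.
Nov 4 is 3 days before Nov 7; 3 mod 7 = 3, so Saturday − 3 = Wednesday.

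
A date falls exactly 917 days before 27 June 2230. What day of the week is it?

Sunday

First find the weekday of Jun 27, 2230. Doomsday rule: the anchor day for the 2200s is Friday. For year 30: 30÷12 = 2 r 6, and 6÷4 = 1, so 2+6+1 = 9.
Friday + 9 ≡ Sunday — that's 2230's doomsday.
In June the doomsday date is Jun 6.
Jun 27 is 21 days after Jun 6; 21 mod 7 = 0, so Sunday + 0 = Sunday.
917 mod 7 = 0, so 917 days before a Sunday is Sunday − 0 = Sunday.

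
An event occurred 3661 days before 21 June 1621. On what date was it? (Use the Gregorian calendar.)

June 13, 1611

−365 (one year) → Jun 21, 1620 (3296 left).
−366 (one year; includes Feb 29, 1620) → Jun 21, 1619 (2930 left).
−365 (one year) → Jun 21, 1618 (2565 left).
−365 (one year) → Jun 21, 1617 (2200 left).
−365 (one year) → Jun 21, 1616 (1835 left).
−366 (one year; includes Feb 29, 1616) → Jun 21, 1615 (1469 left).
−365 (one year) → Jun 21, 1614 (1104 left).
−365 (one year) → Jun 21, 1613 (739 left).
−365 (one year) → Jun 21, 1612 (374 left).
−21 → May 31, 1612 (end of May, 31 days; 353 left).
−31 → Apr 30, 1612 (end of Apr, 30 days; 322 left).
−30 → Mar 31, 1612 (end of Mar, 31 days; 292 left).
−31 → Feb 29, 1612 (end of Feb, 29 days; 261 left).
−29 → Jan 31, 1612 (end of Jan, 31 days; 232 left).
−31 → Dec 31, 1611 (end of Dec, 31 days; 201 left).
−31 → Nov 30, 1611 (end of Nov, 30 days; 170 left).
−30 → Oct 31, 1611 (end of Oct, 31 days; 140 left).
−31 → Sep 30, 1611 (end of Sep, 30 days; 109 left).
−30 → Aug 31, 1611 (end of Aug, 31 days; 79 left).
−31 → Jul 31, 1611 (end of Jul, 31 days; 48 left).
−31 → Jun 30, 1611 (end of Jun, 30 days; 17 left).
−17 → Jun 13, 1611.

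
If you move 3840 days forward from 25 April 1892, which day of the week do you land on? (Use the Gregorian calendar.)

Friday

First find the weekday of Apr 25, 1892. Doomsday rule: the anchor day for the 1800s is Friday. For year 92: 92÷12 = 7 r 8, and 8÷4 = 2, so 7+8+2 = 17.
Friday + 17 ≡ Monday — that's 1892's doomsday.
In April the doomsday date is Apr 4.
Apr 25 is 21 days after Apr 4; 21 mod 7 = 0, so Monday + 0 = Monday.
3840 mod 7 = 4, so 3840 days after a Monday is Monday + 4 = Friday.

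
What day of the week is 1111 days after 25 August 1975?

Aug 25, 1975 is a Monday.
1111 mod 7 = 5, so 1111 days after a Monday is Monday + 5 = Saturday.

Saturday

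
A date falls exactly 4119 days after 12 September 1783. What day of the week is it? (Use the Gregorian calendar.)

Monday

Sep 12, 1783 is a Friday.
4119 mod 7 = 3, so 4119 days after a Friday is Friday + 3 = Monday.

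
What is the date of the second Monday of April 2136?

April 9, 2136

April 1, 2136 is a Sunday.
The first Monday is therefore April 2 (1 days later).
The second Monday is 2 + 1×7 = April 9.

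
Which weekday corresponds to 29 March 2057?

January 1, 2057 is a Monday.
Jan 1, 2057 → Feb 1, 2057: 31 days (January has 31).
Feb 1, 2057 → Mar 1, 2057: 28 days (February has 28).
Mar 1, 2057 → Mar 29, 2057: 28 days.
Total: 87 days.
87 mod 7 = 3, so Monday + 3 = Thursday.

Thursday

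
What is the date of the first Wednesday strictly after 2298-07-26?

July 27, 2298

Jul 26, 2298 is a Tuesday.
From Tuesday to the next Wednesday is 1 day.
Jul 26, 2298 + 1 = Jul 27, 2298.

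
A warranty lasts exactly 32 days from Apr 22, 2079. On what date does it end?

May 24, 2079

Apr has 30 days: +9 → May 1, 2079 (23 left).
+23 → May 24, 2079.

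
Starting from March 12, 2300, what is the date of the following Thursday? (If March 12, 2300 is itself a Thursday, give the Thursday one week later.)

Mar 12, 2300 is a Monday.
From Monday to the next Thursday is 3 days.
Mar 12, 2300 + 3 = Mar 15, 2300.

March 15, 2300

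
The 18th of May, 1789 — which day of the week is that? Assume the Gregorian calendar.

Doomsday rule: the anchor day for the 1700s is Sunday. For year 89: 89÷12 = 7 r 5, and 5÷4 = 1, so 7+5+1 = 13.
Sunday + 13 ≡ Saturday — that's 1789's doomsday.
In May the doomsday date is May 9.
May 18 is 9 days after May 9; 9 mod 7 = 2, so Saturday + 2 = Monday.

Monday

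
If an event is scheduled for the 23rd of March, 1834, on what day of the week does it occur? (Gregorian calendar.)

Doomsday rule: the anchor day for the 1800s is Friday. For year 34: 34÷12 = 2 r 10, and 10÷4 = 2, so 2+10+2 = 14.
Friday + 14 ≡ Friday — that's 1834's doomsday.
In March the doomsday date is Mar 14.
Mar 23 is 9 days after Mar 14; 9 mod 7 = 2, so Friday + 2 = Sunday.

Sunday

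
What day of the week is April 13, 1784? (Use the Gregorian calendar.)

Tuesday

Doomsday rule: the anchor day for the 1700s is Sunday. For year 84: 84÷12 = 7 r 0, and 0÷4 = 0, so 7+0+0 = 7.
Sunday + 7 ≡ Sunday — that's 1784's doomsday.
In April the doomsday date is Apr 4.
Apr 13 is 9 days after Apr 4; 9 mod 7 = 2, so Sunday + 2 = Tuesday.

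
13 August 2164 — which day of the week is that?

Monday

Doomsday rule: the anchor day for the 2100s is Sunday. For year 64: 64÷12 = 5 r 4, and 4÷4 = 1, so 5+4+1 = 10.
Sunday + 10 ≡ Wednesday — that's 2164's doomsday.
In August the doomsday date is Aug 8.
Aug 13 is 5 days after Aug 8; 5 mod 7 = 5, so Wednesday + 5 = Monday.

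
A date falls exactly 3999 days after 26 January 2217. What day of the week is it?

First find the weekday of Jan 26, 2217. Doomsday rule: the anchor day for the 2200s is Friday. For year 17: 17÷12 = 1 r 5, and 5÷4 = 1, so 1+5+1 = 7.
Friday + 7 ≡ Friday — that's 2217's doomsday.
In January the doomsday date is Jan 3 (2217 is not a leap year).
Jan 26 is 23 days after Jan 3; 23 mod 7 = 2, so Friday + 2 = Sunday.
3999 mod 7 = 2, so 3999 days after a Sunday is Sunday + 2 = Tuesday.

Tuesday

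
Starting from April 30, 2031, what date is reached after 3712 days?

June 28, 2041

+366 (one year; includes Feb 29, 2032) → Apr 30, 2032 (3346 left).
+365 (one year) → Apr 30, 2033 (2981 left).
+365 (one year) → Apr 30, 2034 (2616 left).
+365 (one year) → Apr 30, 2035 (2251 left).
+366 (one year; includes Feb 29, 2036) → Apr 30, 2036 (1885 left).
+365 (one year) → Apr 30, 2037 (1520 left).
+365 (one year) → Apr 30, 2038 (1155 left).
+365 (one year) → Apr 30, 2039 (790 left).
+366 (one year; includes Feb 29, 2040) → Apr 30, 2040 (424 left).
+365 (one year) → Apr 30, 2041 (59 left).
Apr has 30 days: +1 → May 1, 2041 (58 left).
May has 31 days: +31 → Jun 1, 2041 (27 left).
+27 → Jun 28, 2041.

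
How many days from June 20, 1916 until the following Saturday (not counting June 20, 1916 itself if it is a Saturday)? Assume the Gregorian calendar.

Jun 20, 1916 is a Tuesday.
From Tuesday to the next Saturday is 4 days.

4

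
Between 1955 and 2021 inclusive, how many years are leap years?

Multiples of 4 in [1955,2021]: 17.
Of those, multiples of 100: 1 (not leap unless ÷400).
Multiples of 400: 1.
Leap years = 17 − 1 + 1 = 17.

17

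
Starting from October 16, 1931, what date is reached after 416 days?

+366 (one year; includes Feb 29, 1932) → Oct 16, 1932 (50 left).
Oct has 31 days: +16 → Nov 1, 1932 (34 left).
Nov has 30 days: +30 → Dec 1, 1932 (4 left).
+4 → Dec 5, 1932.

December 5, 1932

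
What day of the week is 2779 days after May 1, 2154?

Wednesday

May 1, 2154 is a Wednesday.
2779 mod 7 = 0, so 2779 days after a Wednesday is Wednesday + 0 = Wednesday.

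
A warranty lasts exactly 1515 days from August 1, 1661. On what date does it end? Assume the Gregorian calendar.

September 24, 1665

+365 (one year) → Aug 1, 1662 (1150 left).
+365 (one year) → Aug 1, 1663 (785 left).
+366 (one year; includes Feb 29, 1664) → Aug 1, 1664 (419 left).
+365 (one year) → Aug 1, 1665 (54 left).
Aug has 31 days: +31 → Sep 1, 1665 (23 left).
+23 → Sep 24, 1665.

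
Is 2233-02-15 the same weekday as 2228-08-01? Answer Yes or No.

From Aug 1, 2228 to Feb 15, 2233 is 1659 days.
1659 mod 7 = 0, so they are the same weekday.
(Aug 1, 2228 is a Friday; Feb 15, 2233 is a Friday.)

Yes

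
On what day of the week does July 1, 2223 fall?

Tuesday

Doomsday rule: the anchor day for the 2200s is Friday. For year 23: 23÷12 = 1 r 11, and 11÷4 = 2, so 1+11+2 = 14.
Friday + 14 ≡ Friday — that's 2223's doomsday.
In July the doomsday date is Jul 11.
Jul 1 is 10 days before Jul 11; 10 mod 7 = 3, so Friday − 3 = Tuesday.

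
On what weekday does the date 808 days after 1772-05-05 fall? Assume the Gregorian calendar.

First find the weekday of May 5, 1772. Doomsday rule: the anchor day for the 1700s is Sunday. For year 72: 72÷12 = 6 r 0, and 0÷4 = 0, so 6+0+0 = 6.
Sunday + 6 ≡ Saturday — that's 1772's doomsday.
In May the doomsday date is May 9.
May 5 is 4 days before May 9; 4 mod 7 = 4, so Saturday − 4 = Tuesday.
808 mod 7 = 3, so 808 days after a Tuesday is Tuesday + 3 = Friday.

Friday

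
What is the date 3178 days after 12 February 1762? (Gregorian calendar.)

October 26, 1770

+365 (one year) → Feb 12, 1763 (2813 left).
+365 (one year) → Feb 12, 1764 (2448 left).
+366 (one year; includes Feb 29, 1764) → Feb 12, 1765 (2082 left).
+365 (one year) → Feb 12, 1766 (1717 left).
+365 (one year) → Feb 12, 1767 (1352 left).
+365 (one year) → Feb 12, 1768 (987 left).
+366 (one year; includes Feb 29, 1768) → Feb 12, 1769 (621 left).
+365 (one year) → Feb 12, 1770 (256 left).
Feb has 28 days: +17 → Mar 1, 1770 (239 left).
Mar has 31 days: +31 → Apr 1, 1770 (208 left).
Apr has 30 days: +30 → May 1, 1770 (178 left).
May has 31 days: +31 → Jun 1, 1770 (147 left).
Jun has 30 days: +30 → Jul 1, 1770 (117 left).
Jul has 31 days: +31 → Aug 1, 1770 (86 left).
Aug has 31 days: +31 → Sep 1, 1770 (55 left).
Sep has 30 days: +30 → Oct 1, 1770 (25 left).
+25 → Oct 26, 1770.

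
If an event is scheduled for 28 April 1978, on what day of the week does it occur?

Friday

Doomsday rule: the anchor day for the 1900s is Wednesday. For year 78: 78÷12 = 6 r 6, and 6÷4 = 1, so 6+6+1 = 13.
Wednesday + 13 ≡ Tuesday — that's 1978's doomsday.
In April the doomsday date is Apr 4.
Apr 28 is 24 days after Apr 4; 24 mod 7 = 3, so Tuesday + 3 = Friday.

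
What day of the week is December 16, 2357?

Monday

Doomsday rule: the anchor day for the 2300s is Wednesday. For year 57: 57÷12 = 4 r 9, and 9÷4 = 2, so 4+9+2 = 15.
Wednesday + 15 ≡ Thursday — that's 2357's doomsday.
In December the doomsday date is Dec 12.
Dec 16 is 4 days after Dec 12; 4 mod 7 = 4, so Thursday + 4 = Monday.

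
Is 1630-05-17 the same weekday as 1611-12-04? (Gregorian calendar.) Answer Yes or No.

No

From Dec 4, 1611 to May 17, 1630 is 6739 days.
6739 mod 7 = 5, so they are different weekdays.
(Dec 4, 1611 is a Sunday; May 17, 1630 is a Friday.)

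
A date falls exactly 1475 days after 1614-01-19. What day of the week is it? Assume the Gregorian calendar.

Jan 19, 1614 is a Sunday.
1475 mod 7 = 5, so 1475 days after a Sunday is Sunday + 5 = Friday.

Friday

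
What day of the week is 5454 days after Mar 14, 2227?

Thursday

First find the weekday of Mar 14, 2227. Doomsday rule: the anchor day for the 2200s is Friday. For year 27: 27÷12 = 2 r 3, and 3÷4 = 0, so 2+3+0 = 5.
Friday + 5 ≡ Wednesday — that's 2227's doomsday.
In March the doomsday date is Mar 14.
Mar 14 is the doomsday itself: Wednesday.
5454 mod 7 = 1, so 5454 days after a Wednesday is Wednesday + 1 = Thursday.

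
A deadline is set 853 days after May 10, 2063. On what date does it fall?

September 9, 2065

+366 (one year; includes Feb 29, 2064) → May 10, 2064 (487 left).
+365 (one year) → May 10, 2065 (122 left).
May has 31 days: +22 → Jun 1, 2065 (100 left).
Jun has 30 days: +30 → Jul 1, 2065 (70 left).
Jul has 31 days: +31 → Aug 1, 2065 (39 left).
Aug has 31 days: +31 → Sep 1, 2065 (8 left).
+8 → Sep 9, 2065.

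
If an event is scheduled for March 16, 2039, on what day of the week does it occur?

Wednesday

January 1, 2039 is a Saturday.
Jan 1, 2039 → Feb 1, 2039: 31 days (January has 31).
Feb 1, 2039 → Mar 1, 2039: 28 days (February has 28).
Mar 1, 2039 → Mar 16, 2039: 15 days.
Total: 74 days.
74 mod 7 = 4, so Saturday + 4 = Wednesday.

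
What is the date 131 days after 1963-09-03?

January 12, 1964

Sep has 30 days: +28 → Oct 1, 1963 (103 left).
Oct has 31 days: +31 → Nov 1, 1963 (72 left).
Nov has 30 days: +30 → Dec 1, 1963 (42 left).
Dec has 31 days: +31 → Jan 1, 1964 (11 left).
+11 → Jan 12, 1964.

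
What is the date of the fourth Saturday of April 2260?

April 28, 2260

April 1, 2260 is a Sunday.
The first Saturday is therefore April 7 (6 days later).
The fourth Saturday is 7 + 3×7 = April 28.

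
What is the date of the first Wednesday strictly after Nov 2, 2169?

November 8, 2169

Nov 2, 2169 is a Thursday.
From Thursday to the next Wednesday is 6 days.
Nov 2, 2169 + 6 = Nov 8, 2169.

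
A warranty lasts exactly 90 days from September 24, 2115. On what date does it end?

Sep has 30 days: +7 → Oct 1, 2115 (83 left).
Oct has 31 days: +31 → Nov 1, 2115 (52 left).
Nov has 30 days: +30 → Dec 1, 2115 (22 left).
+22 → Dec 23, 2115.

December 23, 2115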